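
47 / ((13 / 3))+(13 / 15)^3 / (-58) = 27572189 / 2544750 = 10.83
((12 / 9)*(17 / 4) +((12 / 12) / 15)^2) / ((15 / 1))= 1276 / 3375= 0.38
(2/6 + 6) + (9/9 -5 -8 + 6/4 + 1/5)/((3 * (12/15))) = 49/24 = 2.04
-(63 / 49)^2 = -81 / 49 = -1.65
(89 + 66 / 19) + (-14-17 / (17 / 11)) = 1282 / 19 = 67.47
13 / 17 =0.76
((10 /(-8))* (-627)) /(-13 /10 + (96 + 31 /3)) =47025 /6302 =7.46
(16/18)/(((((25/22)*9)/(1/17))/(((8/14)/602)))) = 352/72533475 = 0.00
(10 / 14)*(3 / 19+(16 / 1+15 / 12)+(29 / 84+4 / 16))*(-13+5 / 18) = -32899285 / 201096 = -163.60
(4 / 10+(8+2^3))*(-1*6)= -492 / 5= -98.40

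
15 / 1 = 15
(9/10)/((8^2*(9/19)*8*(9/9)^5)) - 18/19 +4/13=-804267/1264640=-0.64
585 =585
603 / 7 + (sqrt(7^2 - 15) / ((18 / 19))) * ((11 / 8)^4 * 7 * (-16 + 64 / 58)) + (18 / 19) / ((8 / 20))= 11772 / 133 - 5841759 * sqrt(34) / 14848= -2205.60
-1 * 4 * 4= -16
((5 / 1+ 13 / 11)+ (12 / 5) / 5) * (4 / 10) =2.66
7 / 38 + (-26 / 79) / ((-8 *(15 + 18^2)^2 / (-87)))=42360379 / 229995228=0.18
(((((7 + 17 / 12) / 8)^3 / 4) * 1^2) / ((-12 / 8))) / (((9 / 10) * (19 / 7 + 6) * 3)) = -0.01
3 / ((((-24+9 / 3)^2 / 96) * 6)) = 16 / 147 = 0.11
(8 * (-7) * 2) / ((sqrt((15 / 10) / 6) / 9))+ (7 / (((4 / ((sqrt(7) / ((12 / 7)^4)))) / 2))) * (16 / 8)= -2016+ 16807 * sqrt(7) / 20736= -2013.86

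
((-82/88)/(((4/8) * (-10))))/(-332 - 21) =-41/77660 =-0.00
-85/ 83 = -1.02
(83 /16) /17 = 0.31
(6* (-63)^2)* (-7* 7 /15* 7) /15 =-36303.12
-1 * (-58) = 58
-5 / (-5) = 1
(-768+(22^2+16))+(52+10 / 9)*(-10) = -7192 / 9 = -799.11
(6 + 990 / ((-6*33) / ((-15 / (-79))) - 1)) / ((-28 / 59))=-388869 / 36533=-10.64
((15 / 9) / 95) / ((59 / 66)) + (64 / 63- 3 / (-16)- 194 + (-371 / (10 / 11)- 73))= -673.88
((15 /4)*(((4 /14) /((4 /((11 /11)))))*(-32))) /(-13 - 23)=5 /21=0.24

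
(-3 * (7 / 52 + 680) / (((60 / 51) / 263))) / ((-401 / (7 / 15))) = 1106880999 / 2085200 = 530.83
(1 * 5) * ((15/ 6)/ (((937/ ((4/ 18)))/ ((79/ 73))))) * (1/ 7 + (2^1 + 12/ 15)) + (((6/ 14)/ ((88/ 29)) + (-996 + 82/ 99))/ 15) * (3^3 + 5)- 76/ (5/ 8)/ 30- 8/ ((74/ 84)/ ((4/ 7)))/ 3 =-279984128425499/ 131540253075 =-2128.51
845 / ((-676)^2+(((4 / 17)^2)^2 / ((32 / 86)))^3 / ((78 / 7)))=0.00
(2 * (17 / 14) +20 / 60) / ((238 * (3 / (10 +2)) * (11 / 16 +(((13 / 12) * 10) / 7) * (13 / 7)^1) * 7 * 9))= 1856 / 8971767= 0.00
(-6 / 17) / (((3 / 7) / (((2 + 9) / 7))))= -1.29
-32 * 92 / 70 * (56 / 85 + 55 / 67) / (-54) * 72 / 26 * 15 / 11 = 24809088 / 5700695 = 4.35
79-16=63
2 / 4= 0.50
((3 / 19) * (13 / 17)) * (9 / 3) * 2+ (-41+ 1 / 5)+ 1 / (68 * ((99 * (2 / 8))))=-6407383 / 159885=-40.07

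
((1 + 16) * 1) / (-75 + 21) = -17 / 54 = -0.31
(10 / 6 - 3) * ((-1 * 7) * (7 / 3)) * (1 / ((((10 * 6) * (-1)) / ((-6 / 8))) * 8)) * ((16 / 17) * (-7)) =-0.22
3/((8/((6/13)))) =0.17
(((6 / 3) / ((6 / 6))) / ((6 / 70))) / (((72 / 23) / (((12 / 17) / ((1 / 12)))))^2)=148120 / 867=170.84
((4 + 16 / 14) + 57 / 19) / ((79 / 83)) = 4731 / 553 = 8.56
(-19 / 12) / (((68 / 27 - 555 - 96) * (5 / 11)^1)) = 1881 / 350180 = 0.01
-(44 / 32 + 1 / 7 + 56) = -3221 / 56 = -57.52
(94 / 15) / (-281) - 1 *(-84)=353966 / 4215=83.98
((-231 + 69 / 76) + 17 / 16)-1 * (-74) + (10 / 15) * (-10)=-147467 / 912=-161.70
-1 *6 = -6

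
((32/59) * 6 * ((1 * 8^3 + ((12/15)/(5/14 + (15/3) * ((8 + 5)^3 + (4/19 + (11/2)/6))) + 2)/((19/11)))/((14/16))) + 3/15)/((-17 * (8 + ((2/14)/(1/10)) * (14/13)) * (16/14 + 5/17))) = -17077510280940707/2084794415482500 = -8.19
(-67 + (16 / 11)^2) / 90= -2617 / 3630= -0.72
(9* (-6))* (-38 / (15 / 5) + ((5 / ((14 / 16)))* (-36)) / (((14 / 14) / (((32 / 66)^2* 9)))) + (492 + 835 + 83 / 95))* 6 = -22941575784 / 80465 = -285112.48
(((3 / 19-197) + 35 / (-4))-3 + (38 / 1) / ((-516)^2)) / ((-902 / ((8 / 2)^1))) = 527619185 / 570386916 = 0.93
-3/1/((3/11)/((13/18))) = -143/18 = -7.94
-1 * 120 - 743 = -863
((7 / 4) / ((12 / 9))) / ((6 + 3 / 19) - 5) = 399 / 352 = 1.13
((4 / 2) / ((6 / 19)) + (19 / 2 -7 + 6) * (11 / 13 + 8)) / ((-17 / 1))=-6359 / 1326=-4.80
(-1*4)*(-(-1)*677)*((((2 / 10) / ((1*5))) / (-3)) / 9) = 2708 / 675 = 4.01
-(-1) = 1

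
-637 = -637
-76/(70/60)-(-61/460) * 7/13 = -2723891/41860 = -65.07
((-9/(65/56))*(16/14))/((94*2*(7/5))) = -144/4277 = -0.03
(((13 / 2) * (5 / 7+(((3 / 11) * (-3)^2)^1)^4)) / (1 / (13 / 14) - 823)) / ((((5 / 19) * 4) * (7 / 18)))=-27405586377 / 38327575825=-0.72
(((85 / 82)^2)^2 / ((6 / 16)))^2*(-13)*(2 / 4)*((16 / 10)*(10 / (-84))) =35423768255078125 / 3018301736607738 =11.74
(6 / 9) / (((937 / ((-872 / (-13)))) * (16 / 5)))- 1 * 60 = -2192035 / 36543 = -59.99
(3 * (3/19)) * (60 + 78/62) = 17091/589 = 29.02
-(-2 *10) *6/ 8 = 15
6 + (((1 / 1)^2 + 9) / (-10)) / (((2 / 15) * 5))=9 / 2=4.50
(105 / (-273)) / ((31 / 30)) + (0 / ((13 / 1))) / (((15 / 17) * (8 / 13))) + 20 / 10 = 1.63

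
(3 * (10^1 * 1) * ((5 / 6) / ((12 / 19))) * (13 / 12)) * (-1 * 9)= -6175 / 16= -385.94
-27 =-27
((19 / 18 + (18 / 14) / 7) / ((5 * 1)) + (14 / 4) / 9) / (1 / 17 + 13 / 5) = 1326 / 5537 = 0.24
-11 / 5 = -2.20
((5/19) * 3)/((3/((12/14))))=30/133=0.23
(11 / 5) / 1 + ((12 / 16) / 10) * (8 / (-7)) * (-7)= 14 / 5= 2.80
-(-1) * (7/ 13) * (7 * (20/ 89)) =980/ 1157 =0.85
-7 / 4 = -1.75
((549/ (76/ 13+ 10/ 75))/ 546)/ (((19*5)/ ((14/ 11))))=549/ 243694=0.00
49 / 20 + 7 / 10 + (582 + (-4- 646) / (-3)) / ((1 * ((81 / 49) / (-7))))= -16421251 / 4860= -3378.86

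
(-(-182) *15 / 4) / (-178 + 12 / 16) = -2730 / 709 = -3.85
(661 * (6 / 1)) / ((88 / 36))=17847 / 11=1622.45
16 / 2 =8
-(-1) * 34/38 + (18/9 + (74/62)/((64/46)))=3.75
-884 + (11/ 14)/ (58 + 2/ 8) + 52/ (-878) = -632984704/ 716009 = -884.05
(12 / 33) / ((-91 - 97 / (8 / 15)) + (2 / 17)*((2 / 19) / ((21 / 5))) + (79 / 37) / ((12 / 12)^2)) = -0.00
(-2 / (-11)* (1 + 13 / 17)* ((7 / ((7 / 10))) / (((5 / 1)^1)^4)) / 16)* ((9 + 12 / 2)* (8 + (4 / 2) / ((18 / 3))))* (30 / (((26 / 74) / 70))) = 582750 / 2431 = 239.72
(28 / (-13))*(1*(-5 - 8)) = 28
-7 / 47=-0.15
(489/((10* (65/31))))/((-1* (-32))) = 15159/20800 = 0.73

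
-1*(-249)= 249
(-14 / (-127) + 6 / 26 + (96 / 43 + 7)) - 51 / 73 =45994245 / 5182489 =8.87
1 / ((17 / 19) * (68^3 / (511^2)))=4961299 / 5345344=0.93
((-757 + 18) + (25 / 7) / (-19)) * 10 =-7391.88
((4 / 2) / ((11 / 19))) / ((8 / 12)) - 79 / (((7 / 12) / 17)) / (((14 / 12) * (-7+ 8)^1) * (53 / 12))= -12615843 / 28567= -441.62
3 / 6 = 1 / 2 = 0.50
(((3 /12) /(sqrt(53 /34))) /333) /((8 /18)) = sqrt(1802) /31376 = 0.00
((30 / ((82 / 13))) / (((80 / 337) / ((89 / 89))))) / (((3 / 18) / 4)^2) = 473148 / 41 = 11540.20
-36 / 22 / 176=-9 / 968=-0.01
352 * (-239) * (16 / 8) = -168256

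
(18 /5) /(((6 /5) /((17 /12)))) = 17 /4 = 4.25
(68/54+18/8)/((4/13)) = 4927/432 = 11.41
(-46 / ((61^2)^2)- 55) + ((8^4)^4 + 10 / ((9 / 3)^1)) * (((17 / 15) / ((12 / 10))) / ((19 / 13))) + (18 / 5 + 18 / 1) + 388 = 181888800740283.58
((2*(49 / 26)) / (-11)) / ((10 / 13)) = -49 / 110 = -0.45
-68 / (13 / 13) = -68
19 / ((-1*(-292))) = 19 / 292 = 0.07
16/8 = 2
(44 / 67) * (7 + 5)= 528 / 67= 7.88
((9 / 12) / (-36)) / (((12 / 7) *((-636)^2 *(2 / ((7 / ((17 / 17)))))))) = -49 / 465979392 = -0.00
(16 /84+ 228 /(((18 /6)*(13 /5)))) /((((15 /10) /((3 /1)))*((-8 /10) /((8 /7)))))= -160640 /1911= -84.06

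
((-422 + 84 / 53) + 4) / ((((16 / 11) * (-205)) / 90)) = 1092465 / 8692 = 125.69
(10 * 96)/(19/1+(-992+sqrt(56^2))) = -1.05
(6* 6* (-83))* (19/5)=-56772/5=-11354.40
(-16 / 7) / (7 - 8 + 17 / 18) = 288 / 7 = 41.14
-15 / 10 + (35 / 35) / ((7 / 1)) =-19 / 14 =-1.36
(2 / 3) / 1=2 / 3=0.67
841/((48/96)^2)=3364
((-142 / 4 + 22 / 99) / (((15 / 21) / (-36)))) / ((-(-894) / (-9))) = -2667 / 149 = -17.90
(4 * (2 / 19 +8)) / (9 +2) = 56 / 19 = 2.95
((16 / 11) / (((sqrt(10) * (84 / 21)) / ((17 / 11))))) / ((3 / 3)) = 34 * sqrt(10) / 605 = 0.18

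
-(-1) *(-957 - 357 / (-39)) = -12322 / 13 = -947.85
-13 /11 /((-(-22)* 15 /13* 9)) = -169 /32670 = -0.01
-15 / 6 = -5 / 2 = -2.50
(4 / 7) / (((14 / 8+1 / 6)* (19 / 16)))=768 / 3059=0.25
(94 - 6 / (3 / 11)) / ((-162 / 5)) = -20 / 9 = -2.22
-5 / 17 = -0.29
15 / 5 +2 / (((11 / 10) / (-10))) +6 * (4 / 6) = -123 / 11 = -11.18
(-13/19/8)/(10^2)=-13/15200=-0.00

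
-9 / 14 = -0.64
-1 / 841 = -0.00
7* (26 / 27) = 182 / 27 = 6.74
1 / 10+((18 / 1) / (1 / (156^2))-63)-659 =4373261 / 10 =437326.10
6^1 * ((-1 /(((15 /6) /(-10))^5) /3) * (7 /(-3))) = -14336 /3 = -4778.67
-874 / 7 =-124.86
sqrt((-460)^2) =460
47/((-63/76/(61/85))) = -40.69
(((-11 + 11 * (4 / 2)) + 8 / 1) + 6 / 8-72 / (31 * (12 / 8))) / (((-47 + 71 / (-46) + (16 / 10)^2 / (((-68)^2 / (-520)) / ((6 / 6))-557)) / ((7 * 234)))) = -7819166271735 / 12732334477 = -614.12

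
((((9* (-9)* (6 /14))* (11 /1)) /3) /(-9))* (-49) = -693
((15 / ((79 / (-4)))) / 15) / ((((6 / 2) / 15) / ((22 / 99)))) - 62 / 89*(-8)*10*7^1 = 24682360 / 63279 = 390.06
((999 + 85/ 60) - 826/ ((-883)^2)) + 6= 9416294141/ 9356268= 1006.42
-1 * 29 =-29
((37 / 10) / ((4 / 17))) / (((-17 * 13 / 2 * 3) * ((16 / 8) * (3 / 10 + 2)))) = -37 / 3588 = -0.01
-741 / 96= -247 / 32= -7.72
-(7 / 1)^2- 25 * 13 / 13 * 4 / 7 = -443 / 7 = -63.29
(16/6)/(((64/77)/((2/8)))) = 77/96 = 0.80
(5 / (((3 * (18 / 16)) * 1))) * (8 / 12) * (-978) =-26080 / 27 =-965.93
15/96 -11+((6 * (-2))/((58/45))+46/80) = -90847/4640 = -19.58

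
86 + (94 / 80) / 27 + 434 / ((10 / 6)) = 374159 / 1080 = 346.44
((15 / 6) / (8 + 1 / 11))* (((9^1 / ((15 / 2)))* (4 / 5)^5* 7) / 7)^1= 33792 / 278125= 0.12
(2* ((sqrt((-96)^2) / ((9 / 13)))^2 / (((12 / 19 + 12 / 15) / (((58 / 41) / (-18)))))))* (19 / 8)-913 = -334627001 / 56457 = -5927.11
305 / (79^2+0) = 305 / 6241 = 0.05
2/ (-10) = -1/ 5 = -0.20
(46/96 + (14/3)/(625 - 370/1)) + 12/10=20777/12240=1.70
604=604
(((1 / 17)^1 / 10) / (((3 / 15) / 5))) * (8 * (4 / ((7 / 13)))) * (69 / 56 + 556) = 4056650 / 833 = 4869.93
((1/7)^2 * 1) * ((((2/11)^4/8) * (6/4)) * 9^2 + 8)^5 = 22274297911956187657035851/32964749751695440450849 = 675.70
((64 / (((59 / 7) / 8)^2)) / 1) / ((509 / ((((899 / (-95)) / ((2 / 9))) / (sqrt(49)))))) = -115992576 / 168323755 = -0.69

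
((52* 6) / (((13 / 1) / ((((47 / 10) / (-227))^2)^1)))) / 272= 6627 / 175198600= 0.00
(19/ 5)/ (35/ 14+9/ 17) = 646/ 515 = 1.25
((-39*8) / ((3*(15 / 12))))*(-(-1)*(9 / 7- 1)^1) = -832 / 35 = -23.77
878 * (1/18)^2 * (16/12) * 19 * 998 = 16648636/243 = 68512.91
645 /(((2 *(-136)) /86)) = -27735 /136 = -203.93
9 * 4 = 36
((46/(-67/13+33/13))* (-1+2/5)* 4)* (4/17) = 14352/1445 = 9.93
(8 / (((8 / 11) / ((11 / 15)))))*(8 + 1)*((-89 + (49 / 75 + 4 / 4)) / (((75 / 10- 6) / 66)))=-34877524 / 125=-279020.19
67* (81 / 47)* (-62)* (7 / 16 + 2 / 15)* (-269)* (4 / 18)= 229631043 / 940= 244288.34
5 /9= 0.56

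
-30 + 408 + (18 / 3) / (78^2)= 383293 / 1014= 378.00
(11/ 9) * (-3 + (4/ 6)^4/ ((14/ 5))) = -18271/ 5103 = -3.58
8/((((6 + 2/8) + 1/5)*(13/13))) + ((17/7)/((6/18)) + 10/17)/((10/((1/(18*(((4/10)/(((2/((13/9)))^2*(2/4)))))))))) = 13958897/10377276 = 1.35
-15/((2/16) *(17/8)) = -960/17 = -56.47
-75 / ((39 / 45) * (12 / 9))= -3375 / 52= -64.90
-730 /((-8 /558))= 101835 /2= 50917.50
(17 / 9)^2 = 289 / 81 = 3.57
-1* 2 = -2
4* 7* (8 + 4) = 336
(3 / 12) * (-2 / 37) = -1 / 74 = -0.01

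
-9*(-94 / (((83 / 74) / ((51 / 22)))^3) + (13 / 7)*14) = 5506333404840 / 761048497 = 7235.19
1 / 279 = 0.00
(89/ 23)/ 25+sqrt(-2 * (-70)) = 89/ 575+2 * sqrt(35) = 11.99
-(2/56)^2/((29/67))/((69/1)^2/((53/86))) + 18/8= 20945616025/9309164256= 2.25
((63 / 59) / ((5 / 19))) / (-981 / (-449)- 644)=-537453 / 85011625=-0.01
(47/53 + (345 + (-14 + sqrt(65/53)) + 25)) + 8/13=358.61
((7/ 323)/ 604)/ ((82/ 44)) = 77/ 3999386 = 0.00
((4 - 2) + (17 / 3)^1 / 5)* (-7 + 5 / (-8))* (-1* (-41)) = -117547 / 120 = -979.56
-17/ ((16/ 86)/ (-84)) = 15351/ 2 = 7675.50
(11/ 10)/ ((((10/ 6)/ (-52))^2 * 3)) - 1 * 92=33116/ 125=264.93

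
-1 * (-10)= 10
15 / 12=5 / 4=1.25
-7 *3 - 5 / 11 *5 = -256 / 11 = -23.27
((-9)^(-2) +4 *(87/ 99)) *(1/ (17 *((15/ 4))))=12572/ 227205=0.06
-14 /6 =-7 /3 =-2.33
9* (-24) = -216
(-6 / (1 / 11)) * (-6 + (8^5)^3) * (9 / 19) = -20899517020762644 / 19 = -1099974580040139.16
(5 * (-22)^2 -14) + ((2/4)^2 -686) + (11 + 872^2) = 3048461/4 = 762115.25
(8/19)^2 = 64/361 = 0.18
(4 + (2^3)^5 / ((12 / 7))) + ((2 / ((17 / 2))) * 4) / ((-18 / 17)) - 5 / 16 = 2752915 / 144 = 19117.47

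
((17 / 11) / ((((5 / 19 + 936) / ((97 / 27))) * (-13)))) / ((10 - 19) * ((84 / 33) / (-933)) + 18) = -9743941 / 385013766618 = -0.00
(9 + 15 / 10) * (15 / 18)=35 / 4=8.75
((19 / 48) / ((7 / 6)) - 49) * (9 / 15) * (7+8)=-24525 / 56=-437.95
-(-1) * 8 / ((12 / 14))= 28 / 3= 9.33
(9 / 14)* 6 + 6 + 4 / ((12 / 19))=340 / 21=16.19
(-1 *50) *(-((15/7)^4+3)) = 2891400/2401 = 1204.25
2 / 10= 0.20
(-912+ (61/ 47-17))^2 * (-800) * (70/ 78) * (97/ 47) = -132396949776000/ 103823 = -1275217916.80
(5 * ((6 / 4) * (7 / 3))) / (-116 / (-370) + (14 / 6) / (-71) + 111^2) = 1379175 / 971040128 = 0.00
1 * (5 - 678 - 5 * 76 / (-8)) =-1251 / 2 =-625.50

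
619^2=383161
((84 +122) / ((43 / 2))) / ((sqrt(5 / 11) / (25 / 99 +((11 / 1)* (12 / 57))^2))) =82683868* sqrt(55) / 7683885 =79.80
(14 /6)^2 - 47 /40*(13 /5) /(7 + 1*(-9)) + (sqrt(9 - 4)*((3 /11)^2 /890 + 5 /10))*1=26927*sqrt(5) /53845 + 25099 /3600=8.09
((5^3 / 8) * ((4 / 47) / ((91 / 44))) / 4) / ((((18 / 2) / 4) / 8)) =22000 / 38493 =0.57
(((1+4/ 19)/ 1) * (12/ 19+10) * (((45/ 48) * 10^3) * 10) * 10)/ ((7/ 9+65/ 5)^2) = 8820140625/ 1387684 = 6356.02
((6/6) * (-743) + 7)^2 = 541696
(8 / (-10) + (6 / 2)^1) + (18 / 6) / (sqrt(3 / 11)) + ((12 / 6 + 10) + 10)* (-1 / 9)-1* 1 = -56 / 45 + sqrt(33) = 4.50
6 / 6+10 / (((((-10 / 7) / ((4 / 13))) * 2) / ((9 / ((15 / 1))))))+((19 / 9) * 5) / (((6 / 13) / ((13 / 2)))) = 1046059 / 7020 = 149.01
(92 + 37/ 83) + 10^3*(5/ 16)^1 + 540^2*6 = 290500821/ 166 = 1750004.95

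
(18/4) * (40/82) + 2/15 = 1432/615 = 2.33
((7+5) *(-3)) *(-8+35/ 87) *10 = 79320/ 29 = 2735.17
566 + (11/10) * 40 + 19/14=8559/14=611.36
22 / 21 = 1.05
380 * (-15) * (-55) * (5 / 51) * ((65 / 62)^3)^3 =2705493614449462890625 / 57532617821620096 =47025.39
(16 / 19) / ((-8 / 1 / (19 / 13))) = -2 / 13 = -0.15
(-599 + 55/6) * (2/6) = -3539/18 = -196.61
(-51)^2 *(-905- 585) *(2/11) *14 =-108513720/11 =-9864883.64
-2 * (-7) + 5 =19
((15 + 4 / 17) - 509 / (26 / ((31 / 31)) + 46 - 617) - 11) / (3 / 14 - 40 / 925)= 24808574 / 820879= 30.22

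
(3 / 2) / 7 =3 / 14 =0.21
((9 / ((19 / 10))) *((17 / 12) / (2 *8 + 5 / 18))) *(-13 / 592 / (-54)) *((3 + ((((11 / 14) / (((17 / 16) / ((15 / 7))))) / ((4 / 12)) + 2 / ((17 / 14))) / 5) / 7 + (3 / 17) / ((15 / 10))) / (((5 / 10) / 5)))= 6254755 / 1130412752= 0.01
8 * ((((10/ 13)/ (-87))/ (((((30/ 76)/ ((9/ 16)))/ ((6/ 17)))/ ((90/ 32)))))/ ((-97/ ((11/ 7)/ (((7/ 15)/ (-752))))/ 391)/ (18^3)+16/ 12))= -10672705216800/ 142225067906441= -0.08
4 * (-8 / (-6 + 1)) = 32 / 5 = 6.40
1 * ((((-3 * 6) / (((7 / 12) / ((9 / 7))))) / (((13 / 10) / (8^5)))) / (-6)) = 106168320 / 637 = 166669.26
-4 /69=-0.06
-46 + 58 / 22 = -477 / 11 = -43.36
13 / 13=1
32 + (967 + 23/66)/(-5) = -161.47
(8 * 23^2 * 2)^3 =606355001344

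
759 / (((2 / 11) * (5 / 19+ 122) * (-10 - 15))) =-6897 / 5050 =-1.37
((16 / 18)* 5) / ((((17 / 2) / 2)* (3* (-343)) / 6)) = -320 / 52479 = -0.01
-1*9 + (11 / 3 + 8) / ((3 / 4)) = 59 / 9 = 6.56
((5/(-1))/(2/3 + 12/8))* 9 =-270/13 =-20.77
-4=-4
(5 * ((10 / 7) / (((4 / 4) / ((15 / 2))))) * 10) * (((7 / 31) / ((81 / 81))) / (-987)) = -1250 / 10199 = -0.12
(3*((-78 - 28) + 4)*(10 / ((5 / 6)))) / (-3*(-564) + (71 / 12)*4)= -11016 / 5147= -2.14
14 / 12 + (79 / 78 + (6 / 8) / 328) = 111637 / 51168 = 2.18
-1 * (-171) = 171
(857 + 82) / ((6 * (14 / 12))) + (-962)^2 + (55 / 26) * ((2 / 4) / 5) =336910521 / 364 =925578.35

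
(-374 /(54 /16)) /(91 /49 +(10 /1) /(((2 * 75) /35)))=-238 /9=-26.44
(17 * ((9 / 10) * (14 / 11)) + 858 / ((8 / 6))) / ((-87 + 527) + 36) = 72927 / 52360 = 1.39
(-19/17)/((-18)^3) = 19/99144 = 0.00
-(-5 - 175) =180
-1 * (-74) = 74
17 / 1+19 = 36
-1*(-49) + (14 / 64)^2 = 50225 / 1024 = 49.05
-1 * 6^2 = -36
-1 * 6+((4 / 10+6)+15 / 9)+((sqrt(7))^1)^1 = 31 / 15+sqrt(7) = 4.71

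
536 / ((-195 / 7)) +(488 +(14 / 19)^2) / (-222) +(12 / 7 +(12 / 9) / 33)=-11844987634 / 601666065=-19.69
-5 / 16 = -0.31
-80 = -80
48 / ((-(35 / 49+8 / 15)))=-5040 / 131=-38.47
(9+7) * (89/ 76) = 356/ 19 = 18.74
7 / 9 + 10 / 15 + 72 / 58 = 701 / 261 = 2.69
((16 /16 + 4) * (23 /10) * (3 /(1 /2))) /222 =23 /74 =0.31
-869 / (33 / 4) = -105.33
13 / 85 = 0.15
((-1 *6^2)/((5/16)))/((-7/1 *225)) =64/875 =0.07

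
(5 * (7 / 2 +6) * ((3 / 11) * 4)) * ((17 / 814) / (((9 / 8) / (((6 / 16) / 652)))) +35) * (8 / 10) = 1058802683 / 729751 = 1450.91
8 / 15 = 0.53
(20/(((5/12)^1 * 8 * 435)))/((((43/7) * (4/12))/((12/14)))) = 36/6235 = 0.01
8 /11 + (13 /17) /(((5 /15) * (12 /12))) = 565 /187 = 3.02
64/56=8/7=1.14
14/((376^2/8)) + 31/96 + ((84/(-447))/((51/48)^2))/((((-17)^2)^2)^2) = 20620398057814178195/63700439845217693664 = 0.32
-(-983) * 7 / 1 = 6881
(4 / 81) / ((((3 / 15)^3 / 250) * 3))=125000 / 243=514.40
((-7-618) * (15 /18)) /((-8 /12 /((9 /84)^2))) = 28125 /3136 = 8.97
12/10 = 6/5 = 1.20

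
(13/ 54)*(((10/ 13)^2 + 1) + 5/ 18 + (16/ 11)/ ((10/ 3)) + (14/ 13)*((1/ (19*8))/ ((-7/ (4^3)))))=7124147/ 13204620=0.54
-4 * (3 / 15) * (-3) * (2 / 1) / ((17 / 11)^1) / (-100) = -66 / 2125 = -0.03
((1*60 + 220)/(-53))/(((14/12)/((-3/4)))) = 180/53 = 3.40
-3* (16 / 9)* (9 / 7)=-48 / 7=-6.86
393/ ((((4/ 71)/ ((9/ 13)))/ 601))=150927327/ 52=2902448.60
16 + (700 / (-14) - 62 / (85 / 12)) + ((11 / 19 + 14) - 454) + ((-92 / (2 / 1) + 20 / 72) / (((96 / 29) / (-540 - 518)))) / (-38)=-866.73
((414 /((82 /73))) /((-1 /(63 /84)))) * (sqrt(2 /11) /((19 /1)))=-6.20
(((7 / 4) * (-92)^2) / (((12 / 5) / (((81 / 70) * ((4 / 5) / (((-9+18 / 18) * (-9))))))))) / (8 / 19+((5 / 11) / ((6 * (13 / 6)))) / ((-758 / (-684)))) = 1634202141 / 9321320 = 175.32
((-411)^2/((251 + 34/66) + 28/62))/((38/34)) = 2937705111/4897478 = 599.84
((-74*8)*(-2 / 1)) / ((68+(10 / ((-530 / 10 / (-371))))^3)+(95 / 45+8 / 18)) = 0.00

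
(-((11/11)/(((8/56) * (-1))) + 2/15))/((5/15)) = 103/5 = 20.60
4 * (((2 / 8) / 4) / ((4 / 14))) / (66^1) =7 / 528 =0.01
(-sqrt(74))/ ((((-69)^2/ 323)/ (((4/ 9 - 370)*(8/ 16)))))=537149*sqrt(74)/ 42849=107.84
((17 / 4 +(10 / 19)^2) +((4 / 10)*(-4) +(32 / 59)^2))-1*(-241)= 6137966873 / 25132820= 244.22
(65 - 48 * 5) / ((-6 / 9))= 525 / 2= 262.50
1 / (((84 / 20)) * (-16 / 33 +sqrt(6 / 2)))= 880 / 21077 +1815 * sqrt(3) / 21077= 0.19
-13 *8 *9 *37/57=-11544/19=-607.58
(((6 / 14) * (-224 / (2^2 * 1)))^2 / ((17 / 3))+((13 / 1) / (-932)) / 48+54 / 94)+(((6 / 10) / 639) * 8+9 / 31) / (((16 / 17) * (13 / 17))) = 174949130941387 / 1704574838720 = 102.64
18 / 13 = 1.38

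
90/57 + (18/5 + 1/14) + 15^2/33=176563/14630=12.07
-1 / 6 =-0.17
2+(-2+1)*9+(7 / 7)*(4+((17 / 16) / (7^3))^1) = -16447 / 5488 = -3.00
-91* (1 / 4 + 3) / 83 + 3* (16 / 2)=6785 / 332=20.44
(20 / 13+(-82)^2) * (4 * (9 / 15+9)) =16786944 / 65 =258260.68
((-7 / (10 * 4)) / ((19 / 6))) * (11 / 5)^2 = -2541 / 9500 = -0.27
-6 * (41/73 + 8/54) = -2798/657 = -4.26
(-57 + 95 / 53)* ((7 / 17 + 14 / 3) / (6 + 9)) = -18.69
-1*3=-3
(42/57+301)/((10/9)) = 51597/190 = 271.56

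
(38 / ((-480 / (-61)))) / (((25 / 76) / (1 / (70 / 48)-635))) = -488888221 / 52500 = -9312.16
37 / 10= 3.70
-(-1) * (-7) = -7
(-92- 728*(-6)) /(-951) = -4276 /951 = -4.50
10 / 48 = 5 / 24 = 0.21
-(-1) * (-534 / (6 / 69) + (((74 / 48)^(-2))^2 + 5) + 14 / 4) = -6132.32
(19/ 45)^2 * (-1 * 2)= -722/ 2025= -0.36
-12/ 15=-4/ 5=-0.80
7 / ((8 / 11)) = 77 / 8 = 9.62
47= 47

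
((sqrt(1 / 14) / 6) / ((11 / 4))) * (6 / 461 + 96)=14754 * sqrt(14) / 35497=1.56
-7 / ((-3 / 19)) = 133 / 3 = 44.33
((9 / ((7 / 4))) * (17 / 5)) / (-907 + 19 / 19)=-102 / 5285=-0.02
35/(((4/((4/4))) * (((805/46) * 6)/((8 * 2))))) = 4/3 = 1.33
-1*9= -9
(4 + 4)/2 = 4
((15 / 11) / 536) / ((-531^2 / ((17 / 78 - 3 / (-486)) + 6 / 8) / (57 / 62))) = -35435 / 4385219881536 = -0.00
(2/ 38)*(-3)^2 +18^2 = 6165/ 19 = 324.47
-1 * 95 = -95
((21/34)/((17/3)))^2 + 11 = 3678893/334084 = 11.01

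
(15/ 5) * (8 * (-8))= -192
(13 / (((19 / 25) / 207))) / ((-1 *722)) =-67275 / 13718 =-4.90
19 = 19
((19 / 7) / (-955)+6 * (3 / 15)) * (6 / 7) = 48018 / 46795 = 1.03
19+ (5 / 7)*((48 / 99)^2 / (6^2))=1303853 / 68607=19.00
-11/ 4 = -2.75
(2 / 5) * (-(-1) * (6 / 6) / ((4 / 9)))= 9 / 10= 0.90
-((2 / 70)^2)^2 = -1 / 1500625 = -0.00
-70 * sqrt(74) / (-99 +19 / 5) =25 * sqrt(74) / 34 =6.33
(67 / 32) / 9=67 / 288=0.23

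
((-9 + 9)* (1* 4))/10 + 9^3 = 729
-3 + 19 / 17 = -32 / 17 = -1.88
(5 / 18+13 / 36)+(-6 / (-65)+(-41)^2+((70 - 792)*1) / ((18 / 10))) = 2996651 / 2340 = 1280.62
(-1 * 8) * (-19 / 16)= 19 / 2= 9.50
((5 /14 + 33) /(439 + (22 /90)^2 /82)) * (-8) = -310181400 /510272497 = -0.61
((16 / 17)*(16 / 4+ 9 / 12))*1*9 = 684 / 17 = 40.24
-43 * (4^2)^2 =-11008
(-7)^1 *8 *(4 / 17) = -13.18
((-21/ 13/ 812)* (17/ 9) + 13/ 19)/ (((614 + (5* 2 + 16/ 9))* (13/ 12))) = 526401/ 524446208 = 0.00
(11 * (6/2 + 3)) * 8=528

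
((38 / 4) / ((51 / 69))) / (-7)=-437 / 238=-1.84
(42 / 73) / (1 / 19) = 798 / 73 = 10.93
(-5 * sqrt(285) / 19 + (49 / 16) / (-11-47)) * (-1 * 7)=343 / 928 + 35 * sqrt(285) / 19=31.47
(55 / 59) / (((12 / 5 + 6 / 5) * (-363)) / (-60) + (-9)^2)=2750 / 303201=0.01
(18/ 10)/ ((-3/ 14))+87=393/ 5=78.60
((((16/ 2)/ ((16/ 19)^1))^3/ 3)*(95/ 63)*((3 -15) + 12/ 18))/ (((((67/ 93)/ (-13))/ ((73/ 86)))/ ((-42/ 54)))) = -325882647415/ 5600664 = -58186.43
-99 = -99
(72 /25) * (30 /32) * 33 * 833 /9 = 82467 /10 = 8246.70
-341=-341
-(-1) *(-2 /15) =-2 /15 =-0.13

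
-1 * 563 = -563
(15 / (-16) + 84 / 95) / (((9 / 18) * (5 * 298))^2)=-81 / 843638000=-0.00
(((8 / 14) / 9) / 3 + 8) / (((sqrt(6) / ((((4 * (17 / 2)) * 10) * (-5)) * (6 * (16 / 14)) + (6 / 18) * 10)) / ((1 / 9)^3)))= -185505340 * sqrt(6) / 8680203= -52.35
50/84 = 25/42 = 0.60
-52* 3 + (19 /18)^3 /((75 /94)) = -33794827 /218700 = -154.53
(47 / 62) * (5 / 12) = 235 / 744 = 0.32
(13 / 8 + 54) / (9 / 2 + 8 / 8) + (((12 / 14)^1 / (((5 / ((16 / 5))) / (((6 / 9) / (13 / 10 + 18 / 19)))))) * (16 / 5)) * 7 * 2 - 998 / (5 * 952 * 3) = 103808009 / 5988675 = 17.33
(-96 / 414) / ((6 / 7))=-56 / 207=-0.27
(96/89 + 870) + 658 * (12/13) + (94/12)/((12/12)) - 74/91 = 5552737/3738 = 1485.48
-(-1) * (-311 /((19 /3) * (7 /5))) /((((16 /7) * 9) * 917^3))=-1555 /703238834256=-0.00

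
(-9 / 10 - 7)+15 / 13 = -6.75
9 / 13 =0.69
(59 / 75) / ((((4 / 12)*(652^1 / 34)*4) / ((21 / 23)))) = 21063 / 749800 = 0.03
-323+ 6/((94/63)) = -318.98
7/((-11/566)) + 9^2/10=-38729/110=-352.08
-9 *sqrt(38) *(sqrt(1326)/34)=-9 *sqrt(12597)/17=-59.42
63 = 63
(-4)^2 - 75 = -59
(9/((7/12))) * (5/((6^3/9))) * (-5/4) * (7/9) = -25/8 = -3.12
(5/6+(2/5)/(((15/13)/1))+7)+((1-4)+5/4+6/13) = 8959/1300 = 6.89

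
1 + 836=837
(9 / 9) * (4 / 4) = 1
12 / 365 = 0.03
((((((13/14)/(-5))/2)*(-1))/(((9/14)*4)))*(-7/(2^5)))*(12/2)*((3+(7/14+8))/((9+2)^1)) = -2093/42240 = -0.05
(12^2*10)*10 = 14400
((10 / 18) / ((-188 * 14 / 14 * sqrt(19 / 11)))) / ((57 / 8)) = -10 * sqrt(209) / 458109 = -0.00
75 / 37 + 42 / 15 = 893 / 185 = 4.83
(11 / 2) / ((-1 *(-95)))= 0.06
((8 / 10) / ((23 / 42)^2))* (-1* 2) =-14112 / 2645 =-5.34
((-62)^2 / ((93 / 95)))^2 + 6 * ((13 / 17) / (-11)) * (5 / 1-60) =2359066310 / 153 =15418734.05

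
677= 677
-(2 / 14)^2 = -1 / 49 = -0.02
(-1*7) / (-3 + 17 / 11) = 77 / 16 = 4.81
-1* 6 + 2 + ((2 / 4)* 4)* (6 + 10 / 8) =21 / 2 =10.50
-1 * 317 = -317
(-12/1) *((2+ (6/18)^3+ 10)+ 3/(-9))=-1264/9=-140.44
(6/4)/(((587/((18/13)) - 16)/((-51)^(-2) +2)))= 15609/2122127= 0.01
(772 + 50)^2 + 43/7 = 4729831/7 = 675690.14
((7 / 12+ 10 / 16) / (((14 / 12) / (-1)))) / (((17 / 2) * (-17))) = 0.01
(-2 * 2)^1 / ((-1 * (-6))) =-2 / 3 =-0.67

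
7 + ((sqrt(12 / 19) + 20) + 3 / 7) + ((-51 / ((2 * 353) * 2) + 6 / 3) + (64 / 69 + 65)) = 2 * sqrt(57) / 19 + 65007851 / 681996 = 96.11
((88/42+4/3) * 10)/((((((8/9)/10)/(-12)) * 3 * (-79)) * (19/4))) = 43200/10507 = 4.11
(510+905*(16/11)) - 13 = 19947/11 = 1813.36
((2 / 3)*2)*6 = 8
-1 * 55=-55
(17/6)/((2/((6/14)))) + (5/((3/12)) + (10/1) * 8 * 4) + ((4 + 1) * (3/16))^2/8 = 4884519/14336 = 340.72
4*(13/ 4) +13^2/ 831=10972/ 831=13.20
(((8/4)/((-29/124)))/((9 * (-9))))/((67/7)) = 1736/157383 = 0.01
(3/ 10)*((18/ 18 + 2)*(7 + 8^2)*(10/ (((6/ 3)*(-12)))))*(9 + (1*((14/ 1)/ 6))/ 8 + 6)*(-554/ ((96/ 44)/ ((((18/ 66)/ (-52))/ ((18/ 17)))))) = -122702413/ 239616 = -512.08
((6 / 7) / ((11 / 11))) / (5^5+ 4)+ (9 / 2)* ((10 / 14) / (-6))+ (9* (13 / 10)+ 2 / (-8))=398436 / 36505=10.91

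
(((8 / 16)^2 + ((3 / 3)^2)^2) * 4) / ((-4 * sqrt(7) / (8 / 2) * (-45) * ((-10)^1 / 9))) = -sqrt(7) / 70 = -0.04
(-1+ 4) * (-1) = -3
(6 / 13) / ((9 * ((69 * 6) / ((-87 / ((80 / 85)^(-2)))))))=-7424 / 777699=-0.01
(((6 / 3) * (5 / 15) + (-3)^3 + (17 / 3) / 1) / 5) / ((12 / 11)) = -341 / 90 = -3.79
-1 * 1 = -1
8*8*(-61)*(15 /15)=-3904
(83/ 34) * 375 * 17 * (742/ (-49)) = -1649625/ 7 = -235660.71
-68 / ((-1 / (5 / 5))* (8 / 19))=323 / 2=161.50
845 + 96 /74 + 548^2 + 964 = 11178229 /37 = 302114.30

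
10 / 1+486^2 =236206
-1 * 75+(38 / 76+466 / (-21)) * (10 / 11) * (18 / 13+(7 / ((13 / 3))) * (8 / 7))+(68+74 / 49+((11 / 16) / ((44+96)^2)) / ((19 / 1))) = -58958609627 / 852051200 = -69.20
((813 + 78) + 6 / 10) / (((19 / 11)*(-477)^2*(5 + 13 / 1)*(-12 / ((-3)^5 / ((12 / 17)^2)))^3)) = 591829054311 / 69954437120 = 8.46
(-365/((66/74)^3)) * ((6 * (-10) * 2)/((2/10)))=308679.27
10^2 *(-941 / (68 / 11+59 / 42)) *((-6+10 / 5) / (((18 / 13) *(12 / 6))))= 37677640 / 2103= 17916.14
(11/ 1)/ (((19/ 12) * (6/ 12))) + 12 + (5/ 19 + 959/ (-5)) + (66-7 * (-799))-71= 515124/ 95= 5422.36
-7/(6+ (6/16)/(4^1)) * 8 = -1792/195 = -9.19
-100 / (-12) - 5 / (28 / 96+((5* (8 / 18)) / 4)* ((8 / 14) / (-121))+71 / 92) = 3.62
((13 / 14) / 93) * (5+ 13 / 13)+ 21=21.06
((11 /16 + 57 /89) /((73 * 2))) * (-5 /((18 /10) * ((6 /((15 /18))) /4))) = -236375 /16840224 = -0.01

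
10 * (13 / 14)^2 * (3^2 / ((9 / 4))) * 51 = 86190 / 49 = 1758.98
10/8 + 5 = 25/4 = 6.25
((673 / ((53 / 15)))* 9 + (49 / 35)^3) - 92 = 10765554 / 6625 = 1624.99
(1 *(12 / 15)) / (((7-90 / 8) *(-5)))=16 / 425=0.04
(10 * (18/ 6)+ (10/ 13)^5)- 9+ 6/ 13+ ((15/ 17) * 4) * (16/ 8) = 181719983/ 6311981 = 28.79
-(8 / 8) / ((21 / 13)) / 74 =-13 / 1554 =-0.01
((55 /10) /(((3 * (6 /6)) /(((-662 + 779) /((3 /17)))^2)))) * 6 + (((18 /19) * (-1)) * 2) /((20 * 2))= 918699201 /190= 4835258.95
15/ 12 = 5/ 4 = 1.25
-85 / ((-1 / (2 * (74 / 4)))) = 3145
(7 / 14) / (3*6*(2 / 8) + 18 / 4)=1 / 18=0.06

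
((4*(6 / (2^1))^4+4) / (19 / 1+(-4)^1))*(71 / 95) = 23288 / 1425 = 16.34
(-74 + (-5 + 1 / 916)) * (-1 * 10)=789.99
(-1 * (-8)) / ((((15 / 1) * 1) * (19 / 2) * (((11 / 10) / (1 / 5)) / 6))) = 64 / 1045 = 0.06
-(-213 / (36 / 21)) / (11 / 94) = 1061.77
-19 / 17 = -1.12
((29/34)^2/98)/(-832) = -841/94255616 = -0.00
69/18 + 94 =587/6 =97.83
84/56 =1.50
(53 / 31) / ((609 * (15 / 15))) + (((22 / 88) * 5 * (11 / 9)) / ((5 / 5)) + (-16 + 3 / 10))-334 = -394385423 / 1132740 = -348.17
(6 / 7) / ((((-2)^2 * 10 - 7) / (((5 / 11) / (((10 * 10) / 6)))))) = 3 / 4235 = 0.00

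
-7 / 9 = -0.78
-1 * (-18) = 18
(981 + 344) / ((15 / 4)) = 1060 / 3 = 353.33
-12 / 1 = -12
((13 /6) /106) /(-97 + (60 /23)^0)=-13 /61056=-0.00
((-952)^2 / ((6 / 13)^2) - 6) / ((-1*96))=-19145645 / 432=-44318.62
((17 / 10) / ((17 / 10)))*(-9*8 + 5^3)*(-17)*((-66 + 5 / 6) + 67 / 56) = 9683047 / 168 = 57637.18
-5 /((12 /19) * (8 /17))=-1615 /96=-16.82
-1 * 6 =-6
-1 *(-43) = 43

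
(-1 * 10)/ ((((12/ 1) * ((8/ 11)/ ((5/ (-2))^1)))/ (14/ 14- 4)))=-8.59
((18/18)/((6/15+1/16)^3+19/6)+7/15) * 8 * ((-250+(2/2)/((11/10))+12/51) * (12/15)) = -1697975288576/1379388725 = -1230.96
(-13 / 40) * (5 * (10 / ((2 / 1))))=-65 / 8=-8.12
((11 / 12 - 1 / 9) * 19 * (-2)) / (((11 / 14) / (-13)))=50141 / 99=506.47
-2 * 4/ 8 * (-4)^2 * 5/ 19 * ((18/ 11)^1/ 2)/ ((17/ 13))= -9360/ 3553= -2.63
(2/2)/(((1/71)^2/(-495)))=-2495295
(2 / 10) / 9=1 / 45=0.02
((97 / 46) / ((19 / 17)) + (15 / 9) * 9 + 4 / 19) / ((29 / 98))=732207 / 12673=57.78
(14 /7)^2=4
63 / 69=0.91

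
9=9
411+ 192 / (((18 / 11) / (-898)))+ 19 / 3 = -104948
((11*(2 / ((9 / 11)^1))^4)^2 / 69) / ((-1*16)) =-414998793616 / 2970223749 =-139.72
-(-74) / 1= 74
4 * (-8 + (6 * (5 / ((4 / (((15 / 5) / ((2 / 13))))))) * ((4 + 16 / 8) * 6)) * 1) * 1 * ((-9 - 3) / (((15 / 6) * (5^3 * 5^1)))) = -504672 / 3125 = -161.50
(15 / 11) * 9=135 / 11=12.27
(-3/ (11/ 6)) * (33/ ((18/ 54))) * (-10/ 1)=1620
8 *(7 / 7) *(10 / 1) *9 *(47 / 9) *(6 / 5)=4512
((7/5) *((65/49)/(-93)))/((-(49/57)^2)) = 14079/521017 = 0.03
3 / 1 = 3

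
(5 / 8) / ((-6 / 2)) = -5 / 24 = -0.21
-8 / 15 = -0.53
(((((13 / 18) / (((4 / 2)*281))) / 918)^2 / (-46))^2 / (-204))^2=815730721 / 10306321278217840736382055917838498295748656659020801017437923311616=0.00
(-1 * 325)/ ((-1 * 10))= 65/ 2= 32.50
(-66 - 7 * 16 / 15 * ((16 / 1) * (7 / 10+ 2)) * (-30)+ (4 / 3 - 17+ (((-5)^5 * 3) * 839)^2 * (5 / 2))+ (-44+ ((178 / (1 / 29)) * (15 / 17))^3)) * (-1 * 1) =-22810758898104248417 / 147390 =-154764630559089.82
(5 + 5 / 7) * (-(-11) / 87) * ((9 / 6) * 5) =1100 / 203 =5.42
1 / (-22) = -1 / 22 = -0.05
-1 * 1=-1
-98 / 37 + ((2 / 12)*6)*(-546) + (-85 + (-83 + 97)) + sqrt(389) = -22927 / 37 + sqrt(389) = -599.93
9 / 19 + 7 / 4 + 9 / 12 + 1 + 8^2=2583 / 38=67.97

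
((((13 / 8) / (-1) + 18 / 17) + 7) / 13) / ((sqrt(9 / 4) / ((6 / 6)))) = 875 / 2652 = 0.33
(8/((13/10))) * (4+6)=800/13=61.54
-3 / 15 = -1 / 5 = -0.20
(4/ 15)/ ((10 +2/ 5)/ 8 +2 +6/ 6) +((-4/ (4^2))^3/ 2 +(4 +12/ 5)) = 532859/ 82560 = 6.45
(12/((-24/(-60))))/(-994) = -15/497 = -0.03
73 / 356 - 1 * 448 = -159415 / 356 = -447.79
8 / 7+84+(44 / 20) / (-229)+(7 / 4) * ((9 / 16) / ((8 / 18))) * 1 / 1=179224313 / 2051840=87.35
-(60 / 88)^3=-3375 / 10648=-0.32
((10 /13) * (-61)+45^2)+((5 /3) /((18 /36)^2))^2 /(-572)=1978.00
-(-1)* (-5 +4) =-1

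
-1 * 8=-8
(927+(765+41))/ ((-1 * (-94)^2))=-0.20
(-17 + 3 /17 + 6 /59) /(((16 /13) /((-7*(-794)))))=-151480511 /2006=-75513.71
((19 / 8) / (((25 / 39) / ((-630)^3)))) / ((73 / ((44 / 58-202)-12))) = 5729006850840 / 2117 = 2706191238.00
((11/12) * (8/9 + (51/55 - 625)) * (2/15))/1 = -154238/2025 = -76.17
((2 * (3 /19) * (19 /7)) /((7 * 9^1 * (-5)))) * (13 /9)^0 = -2 /735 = -0.00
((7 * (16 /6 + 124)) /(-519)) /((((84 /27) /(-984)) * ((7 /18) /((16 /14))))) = 13461120 /8477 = 1587.96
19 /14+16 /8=47 /14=3.36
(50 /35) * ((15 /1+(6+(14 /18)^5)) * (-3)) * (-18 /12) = 897740 /6561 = 136.83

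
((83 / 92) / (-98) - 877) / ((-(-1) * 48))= -2635705 / 144256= -18.27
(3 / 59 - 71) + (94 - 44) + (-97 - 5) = -7254 / 59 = -122.95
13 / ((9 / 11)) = 143 / 9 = 15.89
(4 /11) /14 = 2 /77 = 0.03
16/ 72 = 2/ 9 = 0.22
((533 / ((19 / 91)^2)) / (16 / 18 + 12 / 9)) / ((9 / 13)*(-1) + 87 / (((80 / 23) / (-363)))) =-229516196 / 378786831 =-0.61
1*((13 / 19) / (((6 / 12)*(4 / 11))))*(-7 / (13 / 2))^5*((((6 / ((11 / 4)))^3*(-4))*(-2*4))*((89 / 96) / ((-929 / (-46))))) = -5073065754624 / 60999755531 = -83.17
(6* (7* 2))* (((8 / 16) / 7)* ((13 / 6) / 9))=13 / 9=1.44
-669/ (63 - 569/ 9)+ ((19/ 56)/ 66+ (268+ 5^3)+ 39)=3442.51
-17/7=-2.43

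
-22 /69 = -0.32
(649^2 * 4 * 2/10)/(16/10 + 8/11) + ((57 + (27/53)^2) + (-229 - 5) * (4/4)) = 12998802851/89888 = 144611.10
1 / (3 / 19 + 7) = 19 / 136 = 0.14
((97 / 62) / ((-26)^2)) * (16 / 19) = 194 / 99541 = 0.00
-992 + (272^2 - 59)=72933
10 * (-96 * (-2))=1920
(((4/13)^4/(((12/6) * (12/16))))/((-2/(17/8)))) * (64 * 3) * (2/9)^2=-139264/2313441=-0.06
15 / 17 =0.88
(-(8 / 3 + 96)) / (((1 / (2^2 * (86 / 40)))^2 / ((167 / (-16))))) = 11424971 / 150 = 76166.47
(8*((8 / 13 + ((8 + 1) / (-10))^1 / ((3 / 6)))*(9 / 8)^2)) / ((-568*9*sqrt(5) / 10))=693*sqrt(5) / 147680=0.01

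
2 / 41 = 0.05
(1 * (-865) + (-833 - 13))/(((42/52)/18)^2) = -41638896/49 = -849773.39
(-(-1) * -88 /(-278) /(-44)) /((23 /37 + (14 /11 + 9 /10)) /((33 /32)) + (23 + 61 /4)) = -89540 /509786531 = -0.00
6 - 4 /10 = 28 /5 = 5.60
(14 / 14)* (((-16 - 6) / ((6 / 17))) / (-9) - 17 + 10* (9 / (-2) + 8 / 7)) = -8249 / 189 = -43.65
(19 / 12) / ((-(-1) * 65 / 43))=817 / 780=1.05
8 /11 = 0.73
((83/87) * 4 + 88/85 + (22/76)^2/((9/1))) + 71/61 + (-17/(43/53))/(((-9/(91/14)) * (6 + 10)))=520634688917/74691708640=6.97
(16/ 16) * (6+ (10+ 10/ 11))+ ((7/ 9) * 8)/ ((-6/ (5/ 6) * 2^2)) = 29747/ 1782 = 16.69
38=38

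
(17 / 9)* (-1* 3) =-17 / 3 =-5.67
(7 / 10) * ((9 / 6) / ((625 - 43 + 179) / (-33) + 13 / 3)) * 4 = -231 / 1030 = -0.22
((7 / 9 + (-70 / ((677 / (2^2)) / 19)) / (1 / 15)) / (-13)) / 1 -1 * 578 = -45069341 / 79209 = -568.99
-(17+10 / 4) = -39 / 2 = -19.50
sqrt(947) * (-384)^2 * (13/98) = 958464 * sqrt(947)/49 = 601942.09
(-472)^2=222784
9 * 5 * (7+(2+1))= 450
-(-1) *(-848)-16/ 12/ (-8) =-5087/ 6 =-847.83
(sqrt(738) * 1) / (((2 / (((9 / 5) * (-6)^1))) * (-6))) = 27 * sqrt(82) / 10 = 24.45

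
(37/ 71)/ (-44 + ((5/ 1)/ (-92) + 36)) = -3404/ 52611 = -0.06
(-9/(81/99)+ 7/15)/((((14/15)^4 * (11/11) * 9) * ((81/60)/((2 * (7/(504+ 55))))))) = -49375/1725633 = -0.03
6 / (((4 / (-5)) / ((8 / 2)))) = -30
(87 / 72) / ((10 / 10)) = 29 / 24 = 1.21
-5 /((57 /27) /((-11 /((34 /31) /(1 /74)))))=0.32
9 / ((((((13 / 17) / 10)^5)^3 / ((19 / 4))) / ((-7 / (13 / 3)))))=-2569740294492937128165750000000000000 / 665416609183179841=-3861851746753624749.44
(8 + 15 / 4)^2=2209 / 16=138.06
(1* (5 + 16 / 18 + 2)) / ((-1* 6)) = -1.31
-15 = -15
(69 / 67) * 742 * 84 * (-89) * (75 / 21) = -1366986600 / 67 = -20402785.07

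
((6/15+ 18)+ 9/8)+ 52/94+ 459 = 479.08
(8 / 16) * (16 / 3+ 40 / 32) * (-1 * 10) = -395 / 12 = -32.92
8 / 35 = 0.23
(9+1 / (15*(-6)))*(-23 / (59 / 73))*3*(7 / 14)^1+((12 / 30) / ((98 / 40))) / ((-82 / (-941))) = -2715522239 / 7111860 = -381.83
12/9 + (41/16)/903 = 6435/4816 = 1.34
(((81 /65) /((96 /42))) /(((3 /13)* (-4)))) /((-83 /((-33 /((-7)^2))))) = -891 /185920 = -0.00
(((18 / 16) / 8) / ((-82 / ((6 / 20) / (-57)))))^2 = 81 / 994248294400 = 0.00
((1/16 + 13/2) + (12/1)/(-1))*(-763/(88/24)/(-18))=-22127/352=-62.86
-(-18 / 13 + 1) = 5 / 13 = 0.38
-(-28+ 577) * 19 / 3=-3477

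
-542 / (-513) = 542 / 513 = 1.06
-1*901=-901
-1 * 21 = -21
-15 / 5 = -3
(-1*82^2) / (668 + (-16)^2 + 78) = -3362 / 501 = -6.71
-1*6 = -6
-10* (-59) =590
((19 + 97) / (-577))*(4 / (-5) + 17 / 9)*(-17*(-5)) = -96628 / 5193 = -18.61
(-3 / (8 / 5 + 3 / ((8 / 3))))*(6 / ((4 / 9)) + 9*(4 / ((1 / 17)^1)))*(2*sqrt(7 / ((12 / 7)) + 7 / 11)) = -25020*sqrt(20559) / 1199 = -2992.05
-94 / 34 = -47 / 17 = -2.76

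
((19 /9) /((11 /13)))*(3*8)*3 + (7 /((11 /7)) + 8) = 192.09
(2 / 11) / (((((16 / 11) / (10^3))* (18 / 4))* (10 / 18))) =50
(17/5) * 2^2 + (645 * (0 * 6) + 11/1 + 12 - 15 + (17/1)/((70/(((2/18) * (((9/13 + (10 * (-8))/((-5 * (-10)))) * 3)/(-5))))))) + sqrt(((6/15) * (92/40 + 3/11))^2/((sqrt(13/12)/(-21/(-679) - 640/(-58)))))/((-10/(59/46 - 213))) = 1475203/68250 + 2756137 * 13^(3/4) * sqrt(175120502) * 3^(1/4)/4625978500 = 92.65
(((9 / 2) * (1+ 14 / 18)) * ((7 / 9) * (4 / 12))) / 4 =14 / 27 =0.52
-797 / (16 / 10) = -3985 / 8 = -498.12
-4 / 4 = -1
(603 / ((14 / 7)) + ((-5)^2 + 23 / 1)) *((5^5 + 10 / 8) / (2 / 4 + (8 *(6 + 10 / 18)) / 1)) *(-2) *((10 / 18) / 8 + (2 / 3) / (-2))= 166078905 / 15248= 10891.85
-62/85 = -0.73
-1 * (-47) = 47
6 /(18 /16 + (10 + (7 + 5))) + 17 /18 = 4009 /3330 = 1.20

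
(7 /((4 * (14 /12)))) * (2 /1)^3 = 12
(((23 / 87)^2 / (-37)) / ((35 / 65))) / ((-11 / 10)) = 68770 / 21564081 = 0.00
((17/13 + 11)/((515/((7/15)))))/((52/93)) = 1736/87035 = 0.02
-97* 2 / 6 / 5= -97 / 15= -6.47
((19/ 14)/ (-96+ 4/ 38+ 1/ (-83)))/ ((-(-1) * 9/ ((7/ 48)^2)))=-209741/ 6272432640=-0.00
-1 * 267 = -267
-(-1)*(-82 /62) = -41 /31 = -1.32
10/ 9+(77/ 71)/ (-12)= 2609/ 2556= 1.02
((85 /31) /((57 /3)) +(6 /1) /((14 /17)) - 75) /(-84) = 278591 /346332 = 0.80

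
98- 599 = -501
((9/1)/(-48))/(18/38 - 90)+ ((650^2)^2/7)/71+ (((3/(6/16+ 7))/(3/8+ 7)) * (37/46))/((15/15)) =359167505.08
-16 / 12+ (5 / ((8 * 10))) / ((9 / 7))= -185 / 144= -1.28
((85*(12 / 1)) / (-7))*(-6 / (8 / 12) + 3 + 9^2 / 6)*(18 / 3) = -45900 / 7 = -6557.14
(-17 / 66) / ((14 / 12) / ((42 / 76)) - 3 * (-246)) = -51 / 146542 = -0.00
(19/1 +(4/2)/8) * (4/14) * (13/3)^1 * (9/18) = 143/12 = 11.92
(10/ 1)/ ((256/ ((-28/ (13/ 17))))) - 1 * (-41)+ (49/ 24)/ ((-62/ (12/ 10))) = 2548907/ 64480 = 39.53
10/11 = 0.91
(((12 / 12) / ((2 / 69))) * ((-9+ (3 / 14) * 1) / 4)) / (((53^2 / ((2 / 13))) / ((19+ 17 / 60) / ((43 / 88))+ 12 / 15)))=-0.17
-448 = -448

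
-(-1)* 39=39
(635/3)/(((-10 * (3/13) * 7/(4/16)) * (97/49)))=-11557/6984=-1.65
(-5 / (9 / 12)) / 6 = -10 / 9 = -1.11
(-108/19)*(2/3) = -72/19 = -3.79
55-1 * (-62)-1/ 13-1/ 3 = 4547/ 39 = 116.59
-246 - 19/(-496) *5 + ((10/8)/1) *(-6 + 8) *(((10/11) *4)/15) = -4013473/16368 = -245.20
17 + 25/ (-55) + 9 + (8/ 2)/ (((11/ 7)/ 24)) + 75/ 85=16366/ 187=87.52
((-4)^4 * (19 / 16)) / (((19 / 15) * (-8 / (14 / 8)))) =-105 / 2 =-52.50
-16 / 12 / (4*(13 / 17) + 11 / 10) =-0.32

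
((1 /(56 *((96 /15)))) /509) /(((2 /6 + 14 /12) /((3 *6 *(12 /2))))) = 45 /114016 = 0.00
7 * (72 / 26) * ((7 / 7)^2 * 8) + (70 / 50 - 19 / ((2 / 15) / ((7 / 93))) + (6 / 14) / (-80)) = 32891903 / 225680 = 145.75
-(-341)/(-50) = -341/50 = -6.82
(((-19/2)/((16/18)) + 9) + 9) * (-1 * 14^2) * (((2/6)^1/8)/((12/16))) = -637/8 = -79.62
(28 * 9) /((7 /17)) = 612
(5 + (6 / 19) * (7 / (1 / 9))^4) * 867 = 81946985487 / 19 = 4312999236.16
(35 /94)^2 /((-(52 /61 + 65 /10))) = -74725 /3962946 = -0.02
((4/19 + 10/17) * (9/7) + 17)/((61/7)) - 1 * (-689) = 13616126/19703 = 691.07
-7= -7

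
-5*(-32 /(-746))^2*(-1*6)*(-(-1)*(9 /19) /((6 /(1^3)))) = 11520 /2643451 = 0.00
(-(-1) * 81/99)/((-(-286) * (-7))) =-9/22022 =-0.00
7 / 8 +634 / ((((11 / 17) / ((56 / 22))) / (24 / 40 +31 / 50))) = 73656471 / 24200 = 3043.66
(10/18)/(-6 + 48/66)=-55/522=-0.11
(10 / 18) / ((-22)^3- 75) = -5 / 96507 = -0.00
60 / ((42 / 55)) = 550 / 7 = 78.57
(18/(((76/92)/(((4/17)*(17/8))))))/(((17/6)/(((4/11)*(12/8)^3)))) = 16767/3553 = 4.72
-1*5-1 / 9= -46 / 9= -5.11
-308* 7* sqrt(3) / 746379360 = -539* sqrt(3) / 186594840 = -0.00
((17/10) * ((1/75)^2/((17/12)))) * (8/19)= 16/178125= 0.00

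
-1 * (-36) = 36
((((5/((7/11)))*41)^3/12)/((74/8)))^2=131485928426409390625/1449553329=90707893111.54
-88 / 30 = -44 / 15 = -2.93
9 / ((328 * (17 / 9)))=0.01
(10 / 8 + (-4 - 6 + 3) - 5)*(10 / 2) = -215 / 4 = -53.75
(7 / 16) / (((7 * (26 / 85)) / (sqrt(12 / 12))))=85 / 416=0.20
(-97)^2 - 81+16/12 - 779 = 25651/3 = 8550.33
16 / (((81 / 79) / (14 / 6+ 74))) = 289456 / 243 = 1191.18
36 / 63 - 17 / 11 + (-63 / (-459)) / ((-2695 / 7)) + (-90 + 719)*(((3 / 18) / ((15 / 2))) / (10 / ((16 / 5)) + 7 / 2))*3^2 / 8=1456087 / 1040655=1.40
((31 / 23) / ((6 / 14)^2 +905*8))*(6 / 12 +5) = 16709 / 16319374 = 0.00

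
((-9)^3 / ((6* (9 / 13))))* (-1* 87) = 30537 / 2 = 15268.50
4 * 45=180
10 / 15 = 2 / 3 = 0.67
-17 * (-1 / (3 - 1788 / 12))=-17 / 146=-0.12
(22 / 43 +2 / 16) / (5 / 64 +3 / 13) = 22776 / 11051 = 2.06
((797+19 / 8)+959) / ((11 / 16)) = 28134 / 11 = 2557.64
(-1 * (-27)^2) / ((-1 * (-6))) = -243 / 2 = -121.50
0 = 0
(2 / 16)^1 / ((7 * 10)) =0.00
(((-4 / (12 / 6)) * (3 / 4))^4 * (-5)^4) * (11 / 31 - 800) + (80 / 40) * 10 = -1254933205 / 496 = -2530107.27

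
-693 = -693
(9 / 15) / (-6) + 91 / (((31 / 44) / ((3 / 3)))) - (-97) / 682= 220292 / 1705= 129.20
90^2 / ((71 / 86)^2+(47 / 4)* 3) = 1198152 / 5315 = 225.43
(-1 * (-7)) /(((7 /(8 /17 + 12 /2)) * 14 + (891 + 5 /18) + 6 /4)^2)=1715175 /201980134084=0.00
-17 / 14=-1.21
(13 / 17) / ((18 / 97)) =4.12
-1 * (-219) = 219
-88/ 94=-44/ 47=-0.94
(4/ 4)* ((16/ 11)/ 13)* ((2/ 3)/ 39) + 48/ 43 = 804464/ 719433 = 1.12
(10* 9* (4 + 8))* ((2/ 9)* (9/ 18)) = 120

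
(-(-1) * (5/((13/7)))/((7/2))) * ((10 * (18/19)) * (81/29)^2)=11809800/207727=56.85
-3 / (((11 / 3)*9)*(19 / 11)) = -1 / 19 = -0.05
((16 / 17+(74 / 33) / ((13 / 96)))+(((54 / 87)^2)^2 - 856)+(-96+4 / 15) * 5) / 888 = -1698360191471 / 1145120473926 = -1.48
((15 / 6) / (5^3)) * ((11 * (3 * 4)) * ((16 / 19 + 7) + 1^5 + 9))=22374 / 475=47.10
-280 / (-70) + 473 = 477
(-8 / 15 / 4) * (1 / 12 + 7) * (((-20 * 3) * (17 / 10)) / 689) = 289 / 2067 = 0.14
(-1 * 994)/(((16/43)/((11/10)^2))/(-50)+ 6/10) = -1673.82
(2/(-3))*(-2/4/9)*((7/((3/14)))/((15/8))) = 784/1215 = 0.65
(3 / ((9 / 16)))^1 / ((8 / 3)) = 2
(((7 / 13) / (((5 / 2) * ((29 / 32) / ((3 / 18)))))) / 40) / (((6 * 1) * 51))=14 / 4326075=0.00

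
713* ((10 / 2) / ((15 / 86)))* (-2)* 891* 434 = -15807535128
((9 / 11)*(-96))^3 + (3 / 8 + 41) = -5159339791 / 10648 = -484536.04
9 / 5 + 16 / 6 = 67 / 15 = 4.47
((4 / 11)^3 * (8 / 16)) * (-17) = -544 / 1331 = -0.41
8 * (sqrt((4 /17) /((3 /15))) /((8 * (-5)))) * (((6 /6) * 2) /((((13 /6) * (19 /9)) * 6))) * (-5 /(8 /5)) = 45 * sqrt(85) /8398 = 0.05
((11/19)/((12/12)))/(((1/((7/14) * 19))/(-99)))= -1089/2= -544.50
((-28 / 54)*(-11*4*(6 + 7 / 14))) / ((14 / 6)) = 572 / 9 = 63.56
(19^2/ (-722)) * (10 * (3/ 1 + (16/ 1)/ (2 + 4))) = -85/ 3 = -28.33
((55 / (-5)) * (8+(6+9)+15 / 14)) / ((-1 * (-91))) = -3707 / 1274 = -2.91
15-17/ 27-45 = -827/ 27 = -30.63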